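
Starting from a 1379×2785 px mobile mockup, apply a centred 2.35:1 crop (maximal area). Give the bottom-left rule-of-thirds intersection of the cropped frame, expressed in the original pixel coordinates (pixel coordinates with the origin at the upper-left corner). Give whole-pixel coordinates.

1379/2785 < 2.35/1, so the 2.35:1 crop keeps the full width 1379 and trims height to 1379 × 1/2.35 = 586.81 px.
Top offset = (2785 − 586.81)/2 = 1099.10 px; left offset = 0.
Bottom-left is one-third across and two-thirds down within the crop:
x = 0.00 + 1 × 1379.00/3 ≈ 460; y = 1099.10 + 2 × 586.81/3 ≈ 1490.

x = 460 px, y = 1490 px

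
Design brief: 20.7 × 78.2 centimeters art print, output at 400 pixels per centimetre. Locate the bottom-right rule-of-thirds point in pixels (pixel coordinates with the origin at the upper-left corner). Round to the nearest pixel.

x = 5520 px, y = 20853 px

In pixels the canvas is 20.7 × 400 = 8280 wide and 78.2 × 400 = 31280 tall.
The bottom-right point is two-thirds across and two-thirds down:
x = 2 × 8280/3 ≈ 5520; y = 2 × 31280/3 ≈ 20853.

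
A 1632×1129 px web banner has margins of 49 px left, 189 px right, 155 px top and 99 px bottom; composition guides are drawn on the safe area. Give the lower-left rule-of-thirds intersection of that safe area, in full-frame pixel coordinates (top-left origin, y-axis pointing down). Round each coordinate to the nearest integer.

Content width = 1632 − 49 − 189 = 1394 px; content height = 1129 − 155 − 99 = 875 px.
Lower-left is one-third across and two-thirds down within the safe area.
x = 49 + 1 × 1394/3 = 49 + 464.67 ≈ 514
y = 155 + 2 × 875/3 = 155 + 583.33 ≈ 738

(514, 738)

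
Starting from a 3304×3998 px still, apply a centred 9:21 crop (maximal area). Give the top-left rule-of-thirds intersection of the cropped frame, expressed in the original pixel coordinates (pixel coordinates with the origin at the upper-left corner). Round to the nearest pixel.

3304/3998 > 9/21, so the 9:21 crop keeps the full height 3998 and trims width to 3998 × 9/21 = 1713.43 px.
Left offset = (3304 − 1713.43)/2 = 795.29 px; top offset = 0.
Top-left is one-third across and one-third down within the crop:
x = 795.29 + 1 × 1713.43/3 ≈ 1366; y = 0.00 + 1 × 3998.00/3 ≈ 1333.

x = 1366 px, y = 1333 px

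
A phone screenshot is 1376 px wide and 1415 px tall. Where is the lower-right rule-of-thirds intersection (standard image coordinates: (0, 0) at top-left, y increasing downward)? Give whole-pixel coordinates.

(917, 943)

The lower-right point sits two-thirds of the way across and two-thirds of the way down.
x = 2 × 1376/3 ≈ 917; y = 2 × 1415/3 ≈ 943.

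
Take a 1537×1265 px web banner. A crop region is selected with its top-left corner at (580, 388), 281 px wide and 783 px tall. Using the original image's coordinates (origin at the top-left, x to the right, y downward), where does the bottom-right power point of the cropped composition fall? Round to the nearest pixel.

(767, 910)

One third of the crop width 281 is 93.67 px.
One third of the crop height 783 is 261.00 px.
The bottom-right point is two-thirds across and two-thirds down within the crop:
x = 580 + 2 × 93.67 ≈ 767; y = 388 + 2 × 261.00 ≈ 910.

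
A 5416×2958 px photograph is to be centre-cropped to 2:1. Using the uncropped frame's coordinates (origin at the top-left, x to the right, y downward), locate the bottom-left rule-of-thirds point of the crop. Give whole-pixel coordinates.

x = 1805 px, y = 1930 px

5416/2958 < 2/1, so the 2:1 crop keeps the full width 5416 and trims height to 5416 × 1/2 = 2708.00 px.
Top offset = (2958 − 2708.00)/2 = 125.00 px; left offset = 0.
Bottom-left is one-third across and two-thirds down within the crop:
x = 0.00 + 1 × 5416.00/3 ≈ 1805; y = 125.00 + 2 × 2708.00/3 ≈ 1930.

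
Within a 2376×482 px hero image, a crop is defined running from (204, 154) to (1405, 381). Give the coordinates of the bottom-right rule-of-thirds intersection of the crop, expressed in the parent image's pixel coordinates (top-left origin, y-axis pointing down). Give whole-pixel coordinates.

(1005, 305)

Crop width = 1405 − 204 = 1201 px; one third is 400.33 px.
Crop height = 381 − 154 = 227 px; one third is 75.67 px.
The bottom-right point is two-thirds across and two-thirds down within the crop:
x = 204 + 2 × 400.33 ≈ 1005; y = 154 + 2 × 75.67 ≈ 305.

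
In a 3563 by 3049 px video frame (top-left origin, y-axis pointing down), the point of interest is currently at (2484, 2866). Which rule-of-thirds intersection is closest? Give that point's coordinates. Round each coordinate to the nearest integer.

(2375, 2033)

Third lines: x ∈ {1188, 2375}, y ∈ {1016, 2033}.
2484 is closer to x = 2375; 2866 is closer to y = 2033.
So the nearest intersection is the lower-right power point.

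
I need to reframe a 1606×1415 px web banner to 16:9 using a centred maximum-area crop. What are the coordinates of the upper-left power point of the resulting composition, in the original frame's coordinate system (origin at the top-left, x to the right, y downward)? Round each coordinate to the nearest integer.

x = 535 px, y = 557 px

1606/1415 < 16/9, so the 16:9 crop keeps the full width 1606 and trims height to 1606 × 9/16 = 903.38 px.
Top offset = (1415 − 903.38)/2 = 255.81 px; left offset = 0.
Upper-left is one-third across and one-third down within the crop:
x = 0.00 + 1 × 1606.00/3 ≈ 535; y = 255.81 + 1 × 903.38/3 ≈ 557.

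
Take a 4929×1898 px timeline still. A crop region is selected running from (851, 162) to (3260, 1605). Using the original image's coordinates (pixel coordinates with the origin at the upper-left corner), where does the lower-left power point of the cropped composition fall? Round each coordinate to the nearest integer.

Crop width = 3260 − 851 = 2409 px; one third is 803.00 px.
Crop height = 1605 − 162 = 1443 px; one third is 481.00 px.
The lower-left point is one-third across and two-thirds down within the crop:
x = 851 + 1 × 803.00 ≈ 1654; y = 162 + 2 × 481.00 ≈ 1124.

x = 1654 px, y = 1124 px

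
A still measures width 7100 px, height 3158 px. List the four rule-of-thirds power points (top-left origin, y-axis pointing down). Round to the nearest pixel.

One third of 7100 is 2366.67; one third of 3158 is 1052.67.
Vertical third lines at x = 2367 and x = 4733; horizontal third lines at y = 1053 and y = 2105.

(2367, 1053), (4733, 1053), (2367, 2105), (4733, 2105)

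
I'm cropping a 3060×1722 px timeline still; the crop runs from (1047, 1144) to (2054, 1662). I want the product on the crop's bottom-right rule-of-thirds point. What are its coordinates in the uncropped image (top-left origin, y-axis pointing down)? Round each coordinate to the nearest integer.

Crop width = 2054 − 1047 = 1007 px; one third is 335.67 px.
Crop height = 1662 − 1144 = 518 px; one third is 172.67 px.
The bottom-right point is two-thirds across and two-thirds down within the crop:
x = 1047 + 2 × 335.67 ≈ 1718; y = 1144 + 2 × 172.67 ≈ 1489.

x = 1718 px, y = 1489 px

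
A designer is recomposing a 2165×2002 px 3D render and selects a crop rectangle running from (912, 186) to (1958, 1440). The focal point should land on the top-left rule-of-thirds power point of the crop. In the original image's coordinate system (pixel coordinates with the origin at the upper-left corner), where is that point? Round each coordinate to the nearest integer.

Crop width = 1958 − 912 = 1046 px; one third is 348.67 px.
Crop height = 1440 − 186 = 1254 px; one third is 418.00 px.
The top-left point is one-third across and one-third down within the crop:
x = 912 + 1 × 348.67 ≈ 1261; y = 186 + 1 × 418.00 ≈ 604.

(1261, 604)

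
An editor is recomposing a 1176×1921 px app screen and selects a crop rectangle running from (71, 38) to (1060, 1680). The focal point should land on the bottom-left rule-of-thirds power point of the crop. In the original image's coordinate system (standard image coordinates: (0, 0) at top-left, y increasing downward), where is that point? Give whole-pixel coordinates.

(401, 1133)

Crop width = 1060 − 71 = 989 px; one third is 329.67 px.
Crop height = 1680 − 38 = 1642 px; one third is 547.33 px.
The bottom-left point is one-third across and two-thirds down within the crop:
x = 71 + 1 × 329.67 ≈ 401; y = 38 + 2 × 547.33 ≈ 1133.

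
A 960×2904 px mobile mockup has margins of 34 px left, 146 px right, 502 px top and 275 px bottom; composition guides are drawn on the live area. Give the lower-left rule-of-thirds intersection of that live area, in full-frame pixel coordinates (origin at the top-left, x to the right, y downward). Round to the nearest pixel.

(294, 1920)

Content width = 960 − 34 − 146 = 780 px; content height = 2904 − 502 − 275 = 2127 px.
Lower-left is one-third across and two-thirds down within the live area.
x = 34 + 1 × 780/3 = 34 + 260.00 ≈ 294
y = 502 + 2 × 2127/3 = 502 + 1418.00 ≈ 1920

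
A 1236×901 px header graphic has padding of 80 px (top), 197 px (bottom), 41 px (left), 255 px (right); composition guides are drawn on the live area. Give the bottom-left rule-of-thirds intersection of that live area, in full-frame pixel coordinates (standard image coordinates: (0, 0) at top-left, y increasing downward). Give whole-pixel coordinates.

(354, 496)

Content width = 1236 − 41 − 255 = 940 px; content height = 901 − 80 − 197 = 624 px.
Bottom-left is one-third across and two-thirds down within the live area.
x = 41 + 1 × 940/3 = 41 + 313.33 ≈ 354
y = 80 + 2 × 624/3 = 80 + 416.00 ≈ 496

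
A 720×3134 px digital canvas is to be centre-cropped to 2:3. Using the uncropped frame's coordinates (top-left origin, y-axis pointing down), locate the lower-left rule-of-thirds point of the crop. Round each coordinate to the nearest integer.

720/3134 < 2/3, so the 2:3 crop keeps the full width 720 and trims height to 720 × 3/2 = 1080.00 px.
Top offset = (3134 − 1080.00)/2 = 1027.00 px; left offset = 0.
Lower-left is one-third across and two-thirds down within the crop:
x = 0.00 + 1 × 720.00/3 ≈ 240; y = 1027.00 + 2 × 1080.00/3 ≈ 1747.

x = 240 px, y = 1747 px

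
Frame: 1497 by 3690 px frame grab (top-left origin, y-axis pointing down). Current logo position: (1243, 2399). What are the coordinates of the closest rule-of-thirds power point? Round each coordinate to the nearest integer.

Third lines: x ∈ {499, 998}, y ∈ {1230, 2460}.
1243 is closer to x = 998; 2399 is closer to y = 2460.
So the nearest intersection is the lower-right power point.

(998, 2460)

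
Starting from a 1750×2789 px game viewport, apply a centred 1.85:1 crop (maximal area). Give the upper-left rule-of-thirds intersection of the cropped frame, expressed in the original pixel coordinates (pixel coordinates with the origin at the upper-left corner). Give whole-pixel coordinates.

(583, 1237)

1750/2789 < 1.85/1, so the 1.85:1 crop keeps the full width 1750 and trims height to 1750 × 1/1.85 = 945.95 px.
Top offset = (2789 − 945.95)/2 = 921.53 px; left offset = 0.
Upper-left is one-third across and one-third down within the crop:
x = 0.00 + 1 × 1750.00/3 ≈ 583; y = 921.53 + 1 × 945.95/3 ≈ 1237.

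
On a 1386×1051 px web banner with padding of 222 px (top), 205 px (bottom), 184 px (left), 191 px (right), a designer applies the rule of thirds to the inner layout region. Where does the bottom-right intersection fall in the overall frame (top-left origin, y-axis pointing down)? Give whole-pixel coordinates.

(858, 638)

Content width = 1386 − 184 − 191 = 1011 px; content height = 1051 − 222 − 205 = 624 px.
Bottom-right is two-thirds across and two-thirds down within the inner layout region.
x = 184 + 2 × 1011/3 = 184 + 674.00 ≈ 858
y = 222 + 2 × 624/3 = 222 + 416.00 ≈ 638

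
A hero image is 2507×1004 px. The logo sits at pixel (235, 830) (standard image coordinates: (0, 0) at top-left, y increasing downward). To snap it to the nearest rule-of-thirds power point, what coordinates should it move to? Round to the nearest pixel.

Third lines: x ∈ {836, 1671}, y ∈ {335, 669}.
235 is closer to x = 836; 830 is closer to y = 669.
So the nearest intersection is the lower-left power point.

x = 836 px, y = 669 px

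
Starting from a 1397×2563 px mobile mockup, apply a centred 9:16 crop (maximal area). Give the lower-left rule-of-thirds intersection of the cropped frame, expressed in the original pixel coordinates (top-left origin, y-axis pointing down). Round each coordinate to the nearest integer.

1397/2563 < 9/16, so the 9:16 crop keeps the full width 1397 and trims height to 1397 × 16/9 = 2483.56 px.
Top offset = (2563 − 2483.56)/2 = 39.72 px; left offset = 0.
Lower-left is one-third across and two-thirds down within the crop:
x = 0.00 + 1 × 1397.00/3 ≈ 466; y = 39.72 + 2 × 2483.56/3 ≈ 1695.

x = 466 px, y = 1695 px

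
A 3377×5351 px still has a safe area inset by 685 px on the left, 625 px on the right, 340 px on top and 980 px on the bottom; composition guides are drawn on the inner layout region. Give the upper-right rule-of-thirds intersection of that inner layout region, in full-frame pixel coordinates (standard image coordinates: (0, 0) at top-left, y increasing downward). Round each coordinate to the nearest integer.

(2063, 1684)

Content width = 3377 − 685 − 625 = 2067 px; content height = 5351 − 340 − 980 = 4031 px.
Upper-right is two-thirds across and one-third down within the inner layout region.
x = 685 + 2 × 2067/3 = 685 + 1378.00 ≈ 2063
y = 340 + 1 × 4031/3 = 340 + 1343.67 ≈ 1684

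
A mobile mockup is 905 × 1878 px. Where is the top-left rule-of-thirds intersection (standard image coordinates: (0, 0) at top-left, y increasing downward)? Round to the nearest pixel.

The top-left point sits one-third of the way across and one-third of the way down.
x = 1 × 905/3 ≈ 302; y = 1 × 1878/3 ≈ 626.

x = 302 px, y = 626 px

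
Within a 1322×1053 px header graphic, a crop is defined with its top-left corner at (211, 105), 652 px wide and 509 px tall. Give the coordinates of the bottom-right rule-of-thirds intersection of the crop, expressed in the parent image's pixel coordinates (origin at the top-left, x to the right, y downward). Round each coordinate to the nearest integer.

(646, 444)

One third of the crop width 652 is 217.33 px.
One third of the crop height 509 is 169.67 px.
The bottom-right point is two-thirds across and two-thirds down within the crop:
x = 211 + 2 × 217.33 ≈ 646; y = 105 + 2 × 169.67 ≈ 444.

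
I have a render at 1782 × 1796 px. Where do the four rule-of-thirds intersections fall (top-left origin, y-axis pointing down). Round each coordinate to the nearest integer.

One third of 1782 is 594; one third of 1796 is 598.67.
Vertical third lines at x = 594 and x = 1188; horizontal third lines at y = 599 and y = 1197.

(594, 599), (1188, 599), (594, 1197), (1188, 1197)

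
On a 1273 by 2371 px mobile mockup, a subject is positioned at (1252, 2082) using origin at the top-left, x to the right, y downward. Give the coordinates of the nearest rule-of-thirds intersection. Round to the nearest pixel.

Third lines: x ∈ {424, 849}, y ∈ {790, 1581}.
1252 is closer to x = 849; 2082 is closer to y = 1581.
So the nearest intersection is the lower-right power point.

x = 849 px, y = 1581 px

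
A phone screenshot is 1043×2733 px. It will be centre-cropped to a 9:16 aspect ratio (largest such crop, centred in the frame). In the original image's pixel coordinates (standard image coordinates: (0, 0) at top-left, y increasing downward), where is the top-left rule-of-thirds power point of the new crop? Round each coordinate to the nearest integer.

x = 348 px, y = 1057 px

1043/2733 < 9/16, so the 9:16 crop keeps the full width 1043 and trims height to 1043 × 16/9 = 1854.22 px.
Top offset = (2733 − 1854.22)/2 = 439.39 px; left offset = 0.
Top-left is one-third across and one-third down within the crop:
x = 0.00 + 1 × 1043.00/3 ≈ 348; y = 439.39 + 1 × 1854.22/3 ≈ 1057.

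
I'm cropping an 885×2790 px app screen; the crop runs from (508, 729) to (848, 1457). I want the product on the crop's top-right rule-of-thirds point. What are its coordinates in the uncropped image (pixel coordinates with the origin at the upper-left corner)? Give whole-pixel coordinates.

x = 735 px, y = 972 px

Crop width = 848 − 508 = 340 px; one third is 113.33 px.
Crop height = 1457 − 729 = 728 px; one third is 242.67 px.
The top-right point is two-thirds across and one-third down within the crop:
x = 508 + 2 × 113.33 ≈ 735; y = 729 + 1 × 242.67 ≈ 972.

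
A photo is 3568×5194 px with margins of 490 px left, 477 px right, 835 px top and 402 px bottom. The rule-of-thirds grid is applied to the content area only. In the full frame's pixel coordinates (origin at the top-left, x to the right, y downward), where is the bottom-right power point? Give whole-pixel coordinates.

(2224, 3473)

Content width = 3568 − 490 − 477 = 2601 px; content height = 5194 − 835 − 402 = 3957 px.
Bottom-right is two-thirds across and two-thirds down within the content area.
x = 490 + 2 × 2601/3 = 490 + 1734.00 ≈ 2224
y = 835 + 2 × 3957/3 = 835 + 2638.00 ≈ 3473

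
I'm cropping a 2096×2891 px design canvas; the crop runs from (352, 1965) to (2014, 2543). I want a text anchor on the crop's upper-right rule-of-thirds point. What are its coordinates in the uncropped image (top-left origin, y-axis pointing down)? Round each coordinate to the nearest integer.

x = 1460 px, y = 2158 px

Crop width = 2014 − 352 = 1662 px; one third is 554.00 px.
Crop height = 2543 − 1965 = 578 px; one third is 192.67 px.
The upper-right point is two-thirds across and one-third down within the crop:
x = 352 + 2 × 554.00 ≈ 1460; y = 1965 + 1 × 192.67 ≈ 2158.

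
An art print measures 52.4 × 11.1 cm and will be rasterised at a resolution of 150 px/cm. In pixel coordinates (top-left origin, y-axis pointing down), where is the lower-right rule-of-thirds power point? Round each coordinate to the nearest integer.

In pixels the canvas is 52.4 × 150 = 7860 wide and 11.1 × 150 = 1665 tall.
The lower-right point is two-thirds across and two-thirds down:
x = 2 × 7860/3 ≈ 5240; y = 2 × 1665/3 ≈ 1110.

x = 5240 px, y = 1110 px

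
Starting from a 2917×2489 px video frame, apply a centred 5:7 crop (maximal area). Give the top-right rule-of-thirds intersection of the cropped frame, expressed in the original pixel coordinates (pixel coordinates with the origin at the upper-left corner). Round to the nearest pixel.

2917/2489 > 5/7, so the 5:7 crop keeps the full height 2489 and trims width to 2489 × 5/7 = 1777.86 px.
Left offset = (2917 − 1777.86)/2 = 569.57 px; top offset = 0.
Top-right is two-thirds across and one-third down within the crop:
x = 569.57 + 2 × 1777.86/3 ≈ 1755; y = 0.00 + 1 × 2489.00/3 ≈ 830.

x = 1755 px, y = 830 px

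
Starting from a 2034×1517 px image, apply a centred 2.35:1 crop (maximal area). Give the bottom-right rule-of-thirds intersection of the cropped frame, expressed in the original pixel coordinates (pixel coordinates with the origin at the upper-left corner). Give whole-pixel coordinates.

(1356, 903)

2034/1517 < 2.35/1, so the 2.35:1 crop keeps the full width 2034 and trims height to 2034 × 1/2.35 = 865.53 px.
Top offset = (1517 − 865.53)/2 = 325.73 px; left offset = 0.
Bottom-right is two-thirds across and two-thirds down within the crop:
x = 0.00 + 2 × 2034.00/3 ≈ 1356; y = 325.73 + 2 × 865.53/3 ≈ 903.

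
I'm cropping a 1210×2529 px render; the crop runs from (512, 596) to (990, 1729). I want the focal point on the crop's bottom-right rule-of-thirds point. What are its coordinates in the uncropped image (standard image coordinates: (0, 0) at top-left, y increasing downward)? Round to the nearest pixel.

x = 831 px, y = 1351 px

Crop width = 990 − 512 = 478 px; one third is 159.33 px.
Crop height = 1729 − 596 = 1133 px; one third is 377.67 px.
The bottom-right point is two-thirds across and two-thirds down within the crop:
x = 512 + 2 × 159.33 ≈ 831; y = 596 + 2 × 377.67 ≈ 1351.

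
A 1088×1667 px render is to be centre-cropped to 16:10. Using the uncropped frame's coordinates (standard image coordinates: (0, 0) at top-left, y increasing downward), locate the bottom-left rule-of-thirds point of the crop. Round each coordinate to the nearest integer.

(363, 947)

1088/1667 < 16/10, so the 16:10 crop keeps the full width 1088 and trims height to 1088 × 10/16 = 680.00 px.
Top offset = (1667 − 680.00)/2 = 493.50 px; left offset = 0.
Bottom-left is one-third across and two-thirds down within the crop:
x = 0.00 + 1 × 1088.00/3 ≈ 363; y = 493.50 + 2 × 680.00/3 ≈ 947.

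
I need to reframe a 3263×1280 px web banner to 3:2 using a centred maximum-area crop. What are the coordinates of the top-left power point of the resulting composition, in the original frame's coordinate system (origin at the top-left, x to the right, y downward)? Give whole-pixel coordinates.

(1312, 427)

3263/1280 > 3/2, so the 3:2 crop keeps the full height 1280 and trims width to 1280 × 3/2 = 1920.00 px.
Left offset = (3263 − 1920.00)/2 = 671.50 px; top offset = 0.
Top-left is one-third across and one-third down within the crop:
x = 671.50 + 1 × 1920.00/3 ≈ 1312; y = 0.00 + 1 × 1280.00/3 ≈ 427.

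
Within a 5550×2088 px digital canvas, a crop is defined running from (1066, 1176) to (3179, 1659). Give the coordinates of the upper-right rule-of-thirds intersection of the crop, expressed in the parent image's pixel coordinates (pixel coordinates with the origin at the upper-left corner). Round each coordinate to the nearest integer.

Crop width = 3179 − 1066 = 2113 px; one third is 704.33 px.
Crop height = 1659 − 1176 = 483 px; one third is 161.00 px.
The upper-right point is two-thirds across and one-third down within the crop:
x = 1066 + 2 × 704.33 ≈ 2475; y = 1176 + 1 × 161.00 ≈ 1337.

(2475, 1337)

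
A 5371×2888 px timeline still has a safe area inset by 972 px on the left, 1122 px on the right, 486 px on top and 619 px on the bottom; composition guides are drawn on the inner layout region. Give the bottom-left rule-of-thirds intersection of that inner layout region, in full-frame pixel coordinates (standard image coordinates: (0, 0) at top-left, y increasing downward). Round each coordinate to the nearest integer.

(2064, 1675)

Content width = 5371 − 972 − 1122 = 3277 px; content height = 2888 − 486 − 619 = 1783 px.
Bottom-left is one-third across and two-thirds down within the inner layout region.
x = 972 + 1 × 3277/3 = 972 + 1092.33 ≈ 2064
y = 486 + 2 × 1783/3 = 486 + 1188.67 ≈ 1675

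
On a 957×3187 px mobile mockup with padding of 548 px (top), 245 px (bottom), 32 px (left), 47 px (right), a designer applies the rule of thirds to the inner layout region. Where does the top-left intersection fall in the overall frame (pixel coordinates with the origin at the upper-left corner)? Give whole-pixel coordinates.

(325, 1346)

Content width = 957 − 32 − 47 = 878 px; content height = 3187 − 548 − 245 = 2394 px.
Top-left is one-third across and one-third down within the inner layout region.
x = 32 + 1 × 878/3 = 32 + 292.67 ≈ 325
y = 548 + 1 × 2394/3 = 548 + 798.00 ≈ 1346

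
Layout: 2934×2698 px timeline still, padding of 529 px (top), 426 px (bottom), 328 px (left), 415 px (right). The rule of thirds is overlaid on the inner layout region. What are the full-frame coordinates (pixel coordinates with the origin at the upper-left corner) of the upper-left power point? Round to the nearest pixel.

x = 1058 px, y = 1110 px

Content width = 2934 − 328 − 415 = 2191 px; content height = 2698 − 529 − 426 = 1743 px.
Upper-left is one-third across and one-third down within the inner layout region.
x = 328 + 1 × 2191/3 = 328 + 730.33 ≈ 1058
y = 529 + 1 × 1743/3 = 529 + 581.00 ≈ 1110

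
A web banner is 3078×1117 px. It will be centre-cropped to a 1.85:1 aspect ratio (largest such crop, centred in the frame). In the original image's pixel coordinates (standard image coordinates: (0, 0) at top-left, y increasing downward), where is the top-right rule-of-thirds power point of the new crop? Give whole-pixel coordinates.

x = 1883 px, y = 372 px

3078/1117 > 1.85/1, so the 1.85:1 crop keeps the full height 1117 and trims width to 1117 × 1.85/1 = 2066.45 px.
Left offset = (3078 − 2066.45)/2 = 505.77 px; top offset = 0.
Top-right is two-thirds across and one-third down within the crop:
x = 505.77 + 2 × 2066.45/3 ≈ 1883; y = 0.00 + 1 × 1117.00/3 ≈ 372.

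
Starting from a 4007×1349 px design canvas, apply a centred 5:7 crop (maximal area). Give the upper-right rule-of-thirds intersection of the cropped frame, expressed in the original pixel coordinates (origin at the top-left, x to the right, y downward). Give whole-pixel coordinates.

x = 2164 px, y = 450 px

4007/1349 > 5/7, so the 5:7 crop keeps the full height 1349 and trims width to 1349 × 5/7 = 963.57 px.
Left offset = (4007 − 963.57)/2 = 1521.71 px; top offset = 0.
Upper-right is two-thirds across and one-third down within the crop:
x = 1521.71 + 2 × 963.57/3 ≈ 2164; y = 0.00 + 1 × 1349.00/3 ≈ 450.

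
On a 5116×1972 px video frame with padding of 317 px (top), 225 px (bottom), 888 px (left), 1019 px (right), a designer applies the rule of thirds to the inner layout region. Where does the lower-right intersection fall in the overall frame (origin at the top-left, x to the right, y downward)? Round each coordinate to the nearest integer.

Content width = 5116 − 888 − 1019 = 3209 px; content height = 1972 − 317 − 225 = 1430 px.
Lower-right is two-thirds across and two-thirds down within the inner layout region.
x = 888 + 2 × 3209/3 = 888 + 2139.33 ≈ 3027
y = 317 + 2 × 1430/3 = 317 + 953.33 ≈ 1270

(3027, 1270)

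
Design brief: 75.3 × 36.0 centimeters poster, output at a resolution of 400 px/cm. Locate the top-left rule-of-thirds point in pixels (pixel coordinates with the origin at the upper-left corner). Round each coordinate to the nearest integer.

In pixels the canvas is 75.3 × 400 = 30120 wide and 36.0 × 400 = 14400 tall.
The top-left point is one-third across and one-third down:
x = 1 × 30120/3 ≈ 10040; y = 1 × 14400/3 ≈ 4800.

x = 10040 px, y = 4800 px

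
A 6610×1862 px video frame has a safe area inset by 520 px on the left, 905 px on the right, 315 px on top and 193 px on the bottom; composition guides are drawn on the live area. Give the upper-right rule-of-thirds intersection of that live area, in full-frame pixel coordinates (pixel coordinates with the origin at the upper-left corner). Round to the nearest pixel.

(3977, 766)

Content width = 6610 − 520 − 905 = 5185 px; content height = 1862 − 315 − 193 = 1354 px.
Upper-right is two-thirds across and one-third down within the live area.
x = 520 + 2 × 5185/3 = 520 + 3456.67 ≈ 3977
y = 315 + 1 × 1354/3 = 315 + 451.33 ≈ 766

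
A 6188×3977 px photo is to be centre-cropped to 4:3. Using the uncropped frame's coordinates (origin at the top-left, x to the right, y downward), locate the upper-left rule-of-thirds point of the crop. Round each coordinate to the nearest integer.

6188/3977 > 4/3, so the 4:3 crop keeps the full height 3977 and trims width to 3977 × 4/3 = 5302.67 px.
Left offset = (6188 − 5302.67)/2 = 442.67 px; top offset = 0.
Upper-left is one-third across and one-third down within the crop:
x = 442.67 + 1 × 5302.67/3 ≈ 2210; y = 0.00 + 1 × 3977.00/3 ≈ 1326.

x = 2210 px, y = 1326 px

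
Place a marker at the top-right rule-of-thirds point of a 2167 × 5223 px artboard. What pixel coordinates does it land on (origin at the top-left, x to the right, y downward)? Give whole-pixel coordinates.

(1445, 1741)

The top-right point sits two-thirds of the way across and one-third of the way down.
x = 2 × 2167/3 ≈ 1445; y = 1 × 5223/3 ≈ 1741.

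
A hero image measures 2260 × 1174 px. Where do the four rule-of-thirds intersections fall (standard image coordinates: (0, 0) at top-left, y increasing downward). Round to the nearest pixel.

One third of 2260 is 753.33; one third of 1174 is 391.33.
Vertical third lines at x = 753 and x = 1507; horizontal third lines at y = 391 and y = 783.

(753, 391), (1507, 391), (753, 783), (1507, 783)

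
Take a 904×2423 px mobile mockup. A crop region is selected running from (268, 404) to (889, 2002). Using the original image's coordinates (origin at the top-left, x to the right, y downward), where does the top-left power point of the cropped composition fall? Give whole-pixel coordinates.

x = 475 px, y = 937 px

Crop width = 889 − 268 = 621 px; one third is 207.00 px.
Crop height = 2002 − 404 = 1598 px; one third is 532.67 px.
The top-left point is one-third across and one-third down within the crop:
x = 268 + 1 × 207.00 ≈ 475; y = 404 + 1 × 532.67 ≈ 937.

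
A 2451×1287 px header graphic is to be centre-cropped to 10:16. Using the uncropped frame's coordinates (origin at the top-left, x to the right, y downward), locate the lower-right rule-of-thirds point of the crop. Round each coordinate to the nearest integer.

(1360, 858)

2451/1287 > 10/16, so the 10:16 crop keeps the full height 1287 and trims width to 1287 × 10/16 = 804.38 px.
Left offset = (2451 − 804.38)/2 = 823.31 px; top offset = 0.
Lower-right is two-thirds across and two-thirds down within the crop:
x = 823.31 + 2 × 804.38/3 ≈ 1360; y = 0.00 + 2 × 1287.00/3 ≈ 858.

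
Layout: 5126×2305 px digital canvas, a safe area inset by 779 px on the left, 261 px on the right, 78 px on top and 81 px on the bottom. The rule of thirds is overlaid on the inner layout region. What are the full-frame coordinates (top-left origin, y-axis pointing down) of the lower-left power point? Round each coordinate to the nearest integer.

Content width = 5126 − 779 − 261 = 4086 px; content height = 2305 − 78 − 81 = 2146 px.
Lower-left is one-third across and two-thirds down within the inner layout region.
x = 779 + 1 × 4086/3 = 779 + 1362.00 ≈ 2141
y = 78 + 2 × 2146/3 = 78 + 1430.67 ≈ 1509

(2141, 1509)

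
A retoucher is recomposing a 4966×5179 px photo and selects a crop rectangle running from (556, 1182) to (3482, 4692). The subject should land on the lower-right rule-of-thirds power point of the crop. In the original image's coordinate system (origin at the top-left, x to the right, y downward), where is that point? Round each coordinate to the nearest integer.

Crop width = 3482 − 556 = 2926 px; one third is 975.33 px.
Crop height = 4692 − 1182 = 3510 px; one third is 1170.00 px.
The lower-right point is two-thirds across and two-thirds down within the crop:
x = 556 + 2 × 975.33 ≈ 2507; y = 1182 + 2 × 1170.00 ≈ 3522.

x = 2507 px, y = 3522 px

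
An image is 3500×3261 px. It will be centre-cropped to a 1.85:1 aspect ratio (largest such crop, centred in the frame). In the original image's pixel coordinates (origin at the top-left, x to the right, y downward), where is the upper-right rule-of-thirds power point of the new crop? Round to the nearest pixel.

3500/3261 < 1.85/1, so the 1.85:1 crop keeps the full width 3500 and trims height to 3500 × 1/1.85 = 1891.89 px.
Top offset = (3261 − 1891.89)/2 = 684.55 px; left offset = 0.
Upper-right is two-thirds across and one-third down within the crop:
x = 0.00 + 2 × 3500.00/3 ≈ 2333; y = 684.55 + 1 × 1891.89/3 ≈ 1315.

x = 2333 px, y = 1315 px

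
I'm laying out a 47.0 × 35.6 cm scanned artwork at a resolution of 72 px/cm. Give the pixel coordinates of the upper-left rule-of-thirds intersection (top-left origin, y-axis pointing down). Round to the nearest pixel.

In pixels the canvas is 47.0 × 72 = 3384 wide and 35.6 × 72 = 2563.2 tall.
The upper-left point is one-third across and one-third down:
x = 1 × 3384/3 ≈ 1128; y = 1 × 2563.2/3 ≈ 854.

(1128, 854)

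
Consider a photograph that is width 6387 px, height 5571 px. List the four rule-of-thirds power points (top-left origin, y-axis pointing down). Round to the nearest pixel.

(2129, 1857), (4258, 1857), (2129, 3714), (4258, 3714)

One third of 6387 is 2129; one third of 5571 is 1857.
Vertical third lines at x = 2129 and x = 4258; horizontal third lines at y = 1857 and y = 3714.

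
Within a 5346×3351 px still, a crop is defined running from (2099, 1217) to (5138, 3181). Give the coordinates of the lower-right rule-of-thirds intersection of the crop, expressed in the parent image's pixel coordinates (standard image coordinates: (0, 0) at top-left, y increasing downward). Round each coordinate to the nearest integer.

(4125, 2526)

Crop width = 5138 − 2099 = 3039 px; one third is 1013.00 px.
Crop height = 3181 − 1217 = 1964 px; one third is 654.67 px.
The lower-right point is two-thirds across and two-thirds down within the crop:
x = 2099 + 2 × 1013.00 ≈ 4125; y = 1217 + 2 × 654.67 ≈ 2526.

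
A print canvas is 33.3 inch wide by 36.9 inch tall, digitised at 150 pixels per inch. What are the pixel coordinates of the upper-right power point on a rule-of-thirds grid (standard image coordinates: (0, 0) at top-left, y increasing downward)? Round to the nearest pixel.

In pixels the canvas is 33.3 × 150 = 4995 wide and 36.9 × 150 = 5535 tall.
The upper-right point is two-thirds across and one-third down:
x = 2 × 4995/3 ≈ 3330; y = 1 × 5535/3 ≈ 1845.

(3330, 1845)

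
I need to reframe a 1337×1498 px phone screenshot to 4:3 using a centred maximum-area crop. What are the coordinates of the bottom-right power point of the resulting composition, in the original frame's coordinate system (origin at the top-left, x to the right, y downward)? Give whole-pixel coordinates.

1337/1498 < 4/3, so the 4:3 crop keeps the full width 1337 and trims height to 1337 × 3/4 = 1002.75 px.
Top offset = (1498 − 1002.75)/2 = 247.62 px; left offset = 0.
Bottom-right is two-thirds across and two-thirds down within the crop:
x = 0.00 + 2 × 1337.00/3 ≈ 891; y = 247.62 + 2 × 1002.75/3 ≈ 916.

(891, 916)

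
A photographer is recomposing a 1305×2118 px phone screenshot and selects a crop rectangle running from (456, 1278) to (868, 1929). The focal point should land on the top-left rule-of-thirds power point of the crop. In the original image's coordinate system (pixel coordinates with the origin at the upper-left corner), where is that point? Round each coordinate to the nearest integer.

Crop width = 868 − 456 = 412 px; one third is 137.33 px.
Crop height = 1929 − 1278 = 651 px; one third is 217.00 px.
The top-left point is one-third across and one-third down within the crop:
x = 456 + 1 × 137.33 ≈ 593; y = 1278 + 1 × 217.00 ≈ 1495.

(593, 1495)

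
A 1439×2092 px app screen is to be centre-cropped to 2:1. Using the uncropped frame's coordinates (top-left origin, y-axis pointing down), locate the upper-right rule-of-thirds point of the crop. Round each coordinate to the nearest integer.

(959, 926)

1439/2092 < 2/1, so the 2:1 crop keeps the full width 1439 and trims height to 1439 × 1/2 = 719.50 px.
Top offset = (2092 − 719.50)/2 = 686.25 px; left offset = 0.
Upper-right is two-thirds across and one-third down within the crop:
x = 0.00 + 2 × 1439.00/3 ≈ 959; y = 686.25 + 1 × 719.50/3 ≈ 926.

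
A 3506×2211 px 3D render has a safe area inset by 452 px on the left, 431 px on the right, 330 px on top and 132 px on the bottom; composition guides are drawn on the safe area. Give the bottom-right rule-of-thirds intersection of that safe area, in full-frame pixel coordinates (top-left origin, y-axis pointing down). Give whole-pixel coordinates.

x = 2201 px, y = 1496 px

Content width = 3506 − 452 − 431 = 2623 px; content height = 2211 − 330 − 132 = 1749 px.
Bottom-right is two-thirds across and two-thirds down within the safe area.
x = 452 + 2 × 2623/3 = 452 + 1748.67 ≈ 2201
y = 330 + 2 × 1749/3 = 330 + 1166.00 ≈ 1496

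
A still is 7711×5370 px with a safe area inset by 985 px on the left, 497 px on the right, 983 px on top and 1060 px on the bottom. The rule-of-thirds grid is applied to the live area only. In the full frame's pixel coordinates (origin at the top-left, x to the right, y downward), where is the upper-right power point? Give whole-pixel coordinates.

Content width = 7711 − 985 − 497 = 6229 px; content height = 5370 − 983 − 1060 = 3327 px.
Upper-right is two-thirds across and one-third down within the live area.
x = 985 + 2 × 6229/3 = 985 + 4152.67 ≈ 5138
y = 983 + 1 × 3327/3 = 983 + 1109.00 ≈ 2092

x = 5138 px, y = 2092 px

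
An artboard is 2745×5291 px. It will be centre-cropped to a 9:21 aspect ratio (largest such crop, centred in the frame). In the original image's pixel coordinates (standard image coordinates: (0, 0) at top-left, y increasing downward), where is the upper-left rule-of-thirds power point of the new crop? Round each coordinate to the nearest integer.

(995, 1764)

2745/5291 > 9/21, so the 9:21 crop keeps the full height 5291 and trims width to 5291 × 9/21 = 2267.57 px.
Left offset = (2745 − 2267.57)/2 = 238.71 px; top offset = 0.
Upper-left is one-third across and one-third down within the crop:
x = 238.71 + 1 × 2267.57/3 ≈ 995; y = 0.00 + 1 × 5291.00/3 ≈ 1764.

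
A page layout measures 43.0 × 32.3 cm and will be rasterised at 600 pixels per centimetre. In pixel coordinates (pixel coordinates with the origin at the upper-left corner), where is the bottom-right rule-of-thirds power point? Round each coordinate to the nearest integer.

In pixels the canvas is 43.0 × 600 = 25800 wide and 32.3 × 600 = 19380 tall.
The bottom-right point is two-thirds across and two-thirds down:
x = 2 × 25800/3 ≈ 17200; y = 2 × 19380/3 ≈ 12920.

(17200, 12920)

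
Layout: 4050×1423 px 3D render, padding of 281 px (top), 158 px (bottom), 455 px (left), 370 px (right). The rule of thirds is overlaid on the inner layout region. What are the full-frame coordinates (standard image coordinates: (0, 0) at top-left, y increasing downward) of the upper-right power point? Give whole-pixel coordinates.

(2605, 609)

Content width = 4050 − 455 − 370 = 3225 px; content height = 1423 − 281 − 158 = 984 px.
Upper-right is two-thirds across and one-third down within the inner layout region.
x = 455 + 2 × 3225/3 = 455 + 2150.00 ≈ 2605
y = 281 + 1 × 984/3 = 281 + 328.00 ≈ 609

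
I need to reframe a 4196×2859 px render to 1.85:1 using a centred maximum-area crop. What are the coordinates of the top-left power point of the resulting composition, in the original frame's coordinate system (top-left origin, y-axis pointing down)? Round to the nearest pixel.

4196/2859 < 1.85/1, so the 1.85:1 crop keeps the full width 4196 and trims height to 4196 × 1/1.85 = 2268.11 px.
Top offset = (2859 − 2268.11)/2 = 295.45 px; left offset = 0.
Top-left is one-third across and one-third down within the crop:
x = 0.00 + 1 × 4196.00/3 ≈ 1399; y = 295.45 + 1 × 2268.11/3 ≈ 1051.

(1399, 1051)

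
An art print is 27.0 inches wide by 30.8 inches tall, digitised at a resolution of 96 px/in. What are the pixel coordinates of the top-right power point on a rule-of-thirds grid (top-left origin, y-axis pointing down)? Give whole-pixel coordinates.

In pixels the canvas is 27.0 × 96 = 2592 wide and 30.8 × 96 = 2956.8 tall.
The top-right point is two-thirds across and one-third down:
x = 2 × 2592/3 ≈ 1728; y = 1 × 2956.8/3 ≈ 986.

x = 1728 px, y = 986 px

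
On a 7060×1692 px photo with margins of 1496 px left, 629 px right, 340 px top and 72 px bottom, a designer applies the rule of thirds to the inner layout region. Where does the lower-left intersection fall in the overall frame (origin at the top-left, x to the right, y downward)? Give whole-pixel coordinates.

Content width = 7060 − 1496 − 629 = 4935 px; content height = 1692 − 340 − 72 = 1280 px.
Lower-left is one-third across and two-thirds down within the inner layout region.
x = 1496 + 1 × 4935/3 = 1496 + 1645.00 ≈ 3141
y = 340 + 2 × 1280/3 = 340 + 853.33 ≈ 1193

x = 3141 px, y = 1193 px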